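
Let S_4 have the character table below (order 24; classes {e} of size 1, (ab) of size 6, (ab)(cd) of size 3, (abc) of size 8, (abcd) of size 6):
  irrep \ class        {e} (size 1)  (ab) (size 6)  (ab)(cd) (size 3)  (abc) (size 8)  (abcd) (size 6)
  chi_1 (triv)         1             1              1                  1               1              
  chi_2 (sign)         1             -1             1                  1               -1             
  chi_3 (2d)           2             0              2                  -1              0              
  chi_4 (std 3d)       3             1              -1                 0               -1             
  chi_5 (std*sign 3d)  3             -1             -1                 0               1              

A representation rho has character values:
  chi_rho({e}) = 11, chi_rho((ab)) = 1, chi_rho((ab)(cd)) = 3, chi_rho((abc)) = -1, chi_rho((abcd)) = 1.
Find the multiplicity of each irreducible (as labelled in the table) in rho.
Multiplicities: chi_1: 1, chi_2: 0, chi_3: 2, chi_4: 1, chi_5: 1.

Reasoning: Use <chi_rho, chi> = (1/|G|) sum_C |C| * chi_rho(C) * conj(chi(C)) with |G| = 24 for each irreducible chi in the table:
  <chi_rho, chi_1> = (1/24)[1*(11)*conj(1) + 6*(1)*conj(1) + 3*(3)*conj(1) + 8*(-1)*conj(1) + 6*(1)*conj(1)]
      = (1/24)[(11) + (6) + (9) + (-8) + (6)] = 24/24 = 1
  <chi_rho, chi_2> = (1/24)[1*(11)*conj(1) + 6*(1)*conj(-1) + 3*(3)*conj(1) + 8*(-1)*conj(1) + 6*(1)*conj(-1)]
      = (1/24)[(11) + (-6) + (9) + (-8) + (-6)] = 0/24 = 0
  <chi_rho, chi_3> = (1/24)[1*(11)*conj(2) + 6*(1)*conj(0) + 3*(3)*conj(2) + 8*(-1)*conj(-1) + 6*(1)*conj(0)]
      = (1/24)[(22) + (0) + (18) + (8) + (0)] = 48/24 = 2
  <chi_rho, chi_4> = (1/24)[1*(11)*conj(3) + 6*(1)*conj(1) + 3*(3)*conj(-1) + 8*(-1)*conj(0) + 6*(1)*conj(-1)]
      = (1/24)[(33) + (6) + (-9) + (0) + (-6)] = 24/24 = 1
  <chi_rho, chi_5> = (1/24)[1*(11)*conj(3) + 6*(1)*conj(-1) + 3*(3)*conj(-1) + 8*(-1)*conj(0) + 6*(1)*conj(1)]
      = (1/24)[(33) + (-6) + (-9) + (0) + (6)] = 24/24 = 1
Dimension check: dim(rho) = sum (mult * dim) = 1*1 + 0*1 + 2*2 + 1*3 + 1*3 = 11 = chi_rho(e) = 11.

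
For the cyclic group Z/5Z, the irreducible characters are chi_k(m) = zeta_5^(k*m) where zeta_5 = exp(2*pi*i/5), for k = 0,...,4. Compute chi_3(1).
chi_3(1) = zeta_5^3 = exp(-4*I*pi/5)

Proof sketch: chi_3(1) = zeta_5^(3*1) = zeta_5^3. Since zeta_5^5 = 1, this equals zeta_5^3 = exp(2*pi*i*3/5) = exp(-4*I*pi/5).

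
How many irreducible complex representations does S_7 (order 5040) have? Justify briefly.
15

Argument: The number of irreducible complex representations of a finite group equals its number of conjugacy classes. Conjugacy classes in S_7 correspond to cycle types, i.e. partitions of 7; there are p(7) = 15 of them, so S_7 (order 5040) has exactly 15 irreducible complex representations.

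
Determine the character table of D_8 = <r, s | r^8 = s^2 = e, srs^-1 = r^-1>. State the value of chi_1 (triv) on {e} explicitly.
Conjugacy classes: {e} of size 1, {r^4} of size 1, {r^1, r^7} of size 2, {r^2, r^6} of size 2, {r^3, r^5} of size 2, {s, sr^2, ...} of size 4, {sr, sr^3, ...} of size 4.
Character table:
  irrep \ class              {e} (size 1)  {r^4} (size 1)  {r^1, r^7} (size 2)  {r^2, r^6} (size 2)  {r^3, r^5} (size 2)  {s, sr^2, ...} (size 4)  {sr, sr^3, ...} (size 4)
  chi_1 (triv)               1             1               1                    1                    1                    1                        1                       
  chi_2 (sign: r->1, s->-1)  1             1               1                    1                    1                    -1                       -1                      
  chi_3 (r->-1, s->1)        1             1               -1                   1                    -1                   1                        -1                      
  chi_4 (r->-1, s->-1)       1             1               -1                   1                    -1                   -1                       1                       
  chi_5 (2d, j=1)            2             -2              sqrt(2)              0                    -sqrt(2)             0                        0                       
  chi_6 (2d, j=2)            2             2               0                    -2                   0                    0                        0                       
  chi_7 (2d, j=3)            2             -2              -sqrt(2)             0                    sqrt(2)              0                        0                       

Spot check: chi_1 (triv) on {e} = 1.

Explanation: D_8 has order 2*8 = 16 with 7 conjugacy classes, hence 7 irreducibles. Sum of squared dims 1 + 1 + 1 + 1 + 4 + 4 + 4 = 16 = |G|. Linear characters come from the abelianisation; the 2-dimensional irreps have character r^k -> 2*cos(2*pi*j*k/8), reflections -> 0.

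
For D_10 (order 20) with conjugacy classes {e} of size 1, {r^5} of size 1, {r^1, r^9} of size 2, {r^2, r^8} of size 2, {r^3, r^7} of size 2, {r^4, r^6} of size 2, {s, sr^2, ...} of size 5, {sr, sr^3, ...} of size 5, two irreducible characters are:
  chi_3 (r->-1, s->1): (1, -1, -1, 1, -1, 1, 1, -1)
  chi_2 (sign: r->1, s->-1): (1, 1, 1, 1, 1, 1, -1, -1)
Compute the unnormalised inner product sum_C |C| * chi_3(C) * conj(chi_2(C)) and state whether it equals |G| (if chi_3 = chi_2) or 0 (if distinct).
Sum = 0; so <chi_3, chi_2> = 0 (distinct irreducibles are orthogonal).

Explanation: Compute term by term over conjugacy classes (|C| * chi_3(C) * conj(chi_2(C))):
  1*(1)*conj(1) + 1*(-1)*conj(1) + 2*(-1)*conj(1) + 2*(1)*conj(1) + 2*(-1)*conj(1) + 2*(1)*conj(1) + 5*(1)*conj(-1) + 5*(-1)*conj(-1)
  = (1) + (-1) + (-2) + (2) + (-2) + (2) + (-5) + (5)
  = 0.
Dividing by |G| = 20 gives 0/20 = 0, matching the row-orthogonality relation <chi_3, chi_2> = [chi_3 = chi_2].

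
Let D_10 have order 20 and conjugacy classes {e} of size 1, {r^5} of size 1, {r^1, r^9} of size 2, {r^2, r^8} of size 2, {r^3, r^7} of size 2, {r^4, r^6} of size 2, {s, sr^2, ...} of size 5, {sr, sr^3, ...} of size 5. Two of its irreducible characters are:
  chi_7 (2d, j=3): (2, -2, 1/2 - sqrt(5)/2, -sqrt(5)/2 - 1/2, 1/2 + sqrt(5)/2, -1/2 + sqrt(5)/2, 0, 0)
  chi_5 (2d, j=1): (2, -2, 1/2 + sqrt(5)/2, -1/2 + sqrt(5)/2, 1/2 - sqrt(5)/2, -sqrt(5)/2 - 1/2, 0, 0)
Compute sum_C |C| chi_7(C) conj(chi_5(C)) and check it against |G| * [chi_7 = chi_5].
Sum = 0; so <chi_7, chi_5> = 0 (distinct irreducibles are orthogonal).

Compute term by term over conjugacy classes (|C| * chi_7(C) * conj(chi_5(C))):
  1*(2)*conj(2) + 1*(-2)*conj(-2) + 2*(1/2 - sqrt(5)/2)*conj(1/2 + sqrt(5)/2) + 2*(-sqrt(5)/2 - 1/2)*conj(-1/2 + sqrt(5)/2) + 2*(1/2 + sqrt(5)/2)*conj(1/2 - sqrt(5)/2) + 2*(-1/2 + sqrt(5)/2)*conj(-sqrt(5)/2 - 1/2) + 5*(0)*conj(0) + 5*(0)*conj(0)
  = (4) + (4) + (-2) + (-2) + (-2) + (-2) + (0) + (0)
  = 0.
Dividing by |G| = 20 gives 0/20 = 0, matching the row-orthogonality relation <chi_7, chi_5> = [chi_7 = chi_5].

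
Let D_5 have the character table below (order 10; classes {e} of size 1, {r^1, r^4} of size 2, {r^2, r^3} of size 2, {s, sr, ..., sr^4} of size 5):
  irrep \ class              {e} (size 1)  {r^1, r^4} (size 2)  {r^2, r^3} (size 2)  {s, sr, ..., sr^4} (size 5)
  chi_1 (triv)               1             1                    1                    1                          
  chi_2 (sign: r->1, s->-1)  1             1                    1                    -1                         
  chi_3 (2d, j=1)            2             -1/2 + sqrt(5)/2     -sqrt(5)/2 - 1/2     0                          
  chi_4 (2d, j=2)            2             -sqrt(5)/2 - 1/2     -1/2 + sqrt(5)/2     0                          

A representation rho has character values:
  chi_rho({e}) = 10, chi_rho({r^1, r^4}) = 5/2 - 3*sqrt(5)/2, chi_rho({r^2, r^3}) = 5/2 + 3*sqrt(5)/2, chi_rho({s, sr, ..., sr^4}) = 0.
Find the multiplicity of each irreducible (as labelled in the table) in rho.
Multiplicities: chi_1: 2, chi_2: 2, chi_3: 0, chi_4: 3.

Details: Use <chi_rho, chi> = (1/|G|) sum_C |C| * chi_rho(C) * conj(chi(C)) with |G| = 10 for each irreducible chi in the table:
  <chi_rho, chi_1> = (1/10)[1*(10)*conj(1) + 2*(5/2 - 3*sqrt(5)/2)*conj(1) + 2*(5/2 + 3*sqrt(5)/2)*conj(1) + 5*(0)*conj(1)]
      = (1/10)[(10) + (5 - 3*sqrt(5)) + (5 + 3*sqrt(5)) + (0)] = 20/10 = 2
  <chi_rho, chi_2> = (1/10)[1*(10)*conj(1) + 2*(5/2 - 3*sqrt(5)/2)*conj(1) + 2*(5/2 + 3*sqrt(5)/2)*conj(1) + 5*(0)*conj(-1)]
      = (1/10)[(10) + (5 - 3*sqrt(5)) + (5 + 3*sqrt(5)) + (0)] = 20/10 = 2
  <chi_rho, chi_3> = (1/10)[1*(10)*conj(2) + 2*(5/2 - 3*sqrt(5)/2)*conj(-1/2 + sqrt(5)/2) + 2*(5/2 + 3*sqrt(5)/2)*conj(-sqrt(5)/2 - 1/2) + 5*(0)*conj(0)]
      = (1/10)[(20) + (-10 + 4*sqrt(5)) + (-10 - 4*sqrt(5)) + (0)] = 0/10 = 0
  <chi_rho, chi_4> = (1/10)[1*(10)*conj(2) + 2*(5/2 - 3*sqrt(5)/2)*conj(-sqrt(5)/2 - 1/2) + 2*(5/2 + 3*sqrt(5)/2)*conj(-1/2 + sqrt(5)/2) + 5*(0)*conj(0)]
      = (1/10)[(20) + (5 - sqrt(5)) + (sqrt(5) + 5) + (0)] = 30/10 = 3
Dimension check: dim(rho) = sum (mult * dim) = 2*1 + 2*1 + 0*2 + 3*2 = 10 = chi_rho(e) = 10.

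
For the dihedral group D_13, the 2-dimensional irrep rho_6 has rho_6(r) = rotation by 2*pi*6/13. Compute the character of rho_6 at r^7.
chi_{rho_6}(r^7) = 2*cos(2*pi*6*7/13) = 2*cos(84*pi/13)

rho_6(r^7) is rotation by angle 2*pi*6*7/13, whose trace is 2*cos(2*pi*6*7/13) = 2*cos(84*pi/13).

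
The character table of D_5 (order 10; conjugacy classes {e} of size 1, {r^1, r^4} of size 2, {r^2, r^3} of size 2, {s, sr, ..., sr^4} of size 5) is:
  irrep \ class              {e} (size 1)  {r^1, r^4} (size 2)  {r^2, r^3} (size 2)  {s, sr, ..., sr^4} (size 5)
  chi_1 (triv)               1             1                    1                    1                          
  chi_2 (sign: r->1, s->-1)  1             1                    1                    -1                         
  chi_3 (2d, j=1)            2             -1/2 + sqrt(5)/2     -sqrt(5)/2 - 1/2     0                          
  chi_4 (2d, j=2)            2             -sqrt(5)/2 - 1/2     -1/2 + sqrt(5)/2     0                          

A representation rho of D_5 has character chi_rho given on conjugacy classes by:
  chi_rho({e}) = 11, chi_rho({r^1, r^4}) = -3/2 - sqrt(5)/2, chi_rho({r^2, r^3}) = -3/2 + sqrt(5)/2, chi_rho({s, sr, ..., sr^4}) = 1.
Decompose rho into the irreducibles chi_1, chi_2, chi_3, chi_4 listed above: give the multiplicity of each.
Multiplicities: chi_1: 1, chi_2: 0, chi_3: 2, chi_4: 3.

Argument: Use <chi_rho, chi> = (1/|G|) sum_C |C| * chi_rho(C) * conj(chi(C)) with |G| = 10 for each irreducible chi in the table:
  <chi_rho, chi_1> = (1/10)[1*(11)*conj(1) + 2*(-3/2 - sqrt(5)/2)*conj(1) + 2*(-3/2 + sqrt(5)/2)*conj(1) + 5*(1)*conj(1)]
      = (1/10)[(11) + (-3 - sqrt(5)) + (-3 + sqrt(5)) + (5)] = 10/10 = 1
  <chi_rho, chi_2> = (1/10)[1*(11)*conj(1) + 2*(-3/2 - sqrt(5)/2)*conj(1) + 2*(-3/2 + sqrt(5)/2)*conj(1) + 5*(1)*conj(-1)]
      = (1/10)[(11) + (-3 - sqrt(5)) + (-3 + sqrt(5)) + (-5)] = 0/10 = 0
  <chi_rho, chi_3> = (1/10)[1*(11)*conj(2) + 2*(-3/2 - sqrt(5)/2)*conj(-1/2 + sqrt(5)/2) + 2*(-3/2 + sqrt(5)/2)*conj(-sqrt(5)/2 - 1/2) + 5*(1)*conj(0)]
      = (1/10)[(22) + (-sqrt(5) - 1) + (-1 + sqrt(5)) + (0)] = 20/10 = 2
  <chi_rho, chi_4> = (1/10)[1*(11)*conj(2) + 2*(-3/2 - sqrt(5)/2)*conj(-sqrt(5)/2 - 1/2) + 2*(-3/2 + sqrt(5)/2)*conj(-1/2 + sqrt(5)/2) + 5*(1)*conj(0)]
      = (1/10)[(22) + (4 + 2*sqrt(5)) + (4 - 2*sqrt(5)) + (0)] = 30/10 = 3
Dimension check: dim(rho) = sum (mult * dim) = 1*1 + 0*1 + 2*2 + 3*2 = 11 = chi_rho(e) = 11.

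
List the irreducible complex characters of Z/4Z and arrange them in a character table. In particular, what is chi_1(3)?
Character table of Z/4Z (irreps indexed chi_0,...,chi_3 with chi_k(m) = zeta_4^(k*m), zeta_4 = exp(2*pi*i/4)):
  irrep \ class  {0} (size 1)  {1} (size 1)  {2} (size 1)  {3} (size 1)
  chi_0          1             1             1             1           
  chi_1          1             I             -1            -I          
  chi_2          1             -1            1             -1          
  chi_3          1             -I            -1            I           

Spot check: chi_1(3) = zeta_4^(1*3) = zeta_4^3 = -I.

Solution. Z/4Z is abelian, so all 4 irreducible complex representations are 1-dimensional. They are given by chi_k(m) = zeta_4^(k*m) for k = 0,...,3. Row orthogonality: sum_m chi_k(m) conj(chi_l(m)) = 4 * [k = l].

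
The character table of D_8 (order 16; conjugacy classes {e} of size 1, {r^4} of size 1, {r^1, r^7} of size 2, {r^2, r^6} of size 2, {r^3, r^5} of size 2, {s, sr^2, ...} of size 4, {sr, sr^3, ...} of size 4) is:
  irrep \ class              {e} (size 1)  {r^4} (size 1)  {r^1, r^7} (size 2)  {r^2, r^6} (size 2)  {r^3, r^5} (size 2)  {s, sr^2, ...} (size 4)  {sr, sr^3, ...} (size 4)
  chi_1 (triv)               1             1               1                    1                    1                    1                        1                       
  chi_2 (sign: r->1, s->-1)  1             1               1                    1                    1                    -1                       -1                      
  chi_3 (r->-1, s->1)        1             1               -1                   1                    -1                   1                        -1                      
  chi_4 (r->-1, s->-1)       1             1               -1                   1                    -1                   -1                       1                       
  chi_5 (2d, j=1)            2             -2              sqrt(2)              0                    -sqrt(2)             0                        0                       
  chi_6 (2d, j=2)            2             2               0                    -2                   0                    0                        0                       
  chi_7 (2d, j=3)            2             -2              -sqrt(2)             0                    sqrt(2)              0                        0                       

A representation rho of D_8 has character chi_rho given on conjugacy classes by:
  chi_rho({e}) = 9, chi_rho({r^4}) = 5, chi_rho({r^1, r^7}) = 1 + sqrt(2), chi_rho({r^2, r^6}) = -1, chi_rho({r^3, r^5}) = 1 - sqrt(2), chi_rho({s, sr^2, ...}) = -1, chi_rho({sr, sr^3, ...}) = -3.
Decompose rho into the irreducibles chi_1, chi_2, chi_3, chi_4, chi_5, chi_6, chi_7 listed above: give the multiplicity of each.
Multiplicities: chi_1: 0, chi_2: 2, chi_3: 1, chi_4: 0, chi_5: 1, chi_6: 2, chi_7: 0.

Solution. Use <chi_rho, chi> = (1/|G|) sum_C |C| * chi_rho(C) * conj(chi(C)) with |G| = 16 for each irreducible chi in the table:
  <chi_rho, chi_1> = (1/16)[1*(9)*conj(1) + 1*(5)*conj(1) + 2*(1 + sqrt(2))*conj(1) + 2*(-1)*conj(1) + 2*(1 - sqrt(2))*conj(1) + 4*(-1)*conj(1) + 4*(-3)*conj(1)]
      = (1/16)[(9) + (5) + (2 + 2*sqrt(2)) + (-2) + (2 - 2*sqrt(2)) + (-4) + (-12)] = 0/16 = 0
  <chi_rho, chi_2> = (1/16)[1*(9)*conj(1) + 1*(5)*conj(1) + 2*(1 + sqrt(2))*conj(1) + 2*(-1)*conj(1) + 2*(1 - sqrt(2))*conj(1) + 4*(-1)*conj(-1) + 4*(-3)*conj(-1)]
      = (1/16)[(9) + (5) + (2 + 2*sqrt(2)) + (-2) + (2 - 2*sqrt(2)) + (4) + (12)] = 32/16 = 2
  <chi_rho, chi_3> = (1/16)[1*(9)*conj(1) + 1*(5)*conj(1) + 2*(1 + sqrt(2))*conj(-1) + 2*(-1)*conj(1) + 2*(1 - sqrt(2))*conj(-1) + 4*(-1)*conj(1) + 4*(-3)*conj(-1)]
      = (1/16)[(9) + (5) + (-2*sqrt(2) - 2) + (-2) + (-2 + 2*sqrt(2)) + (-4) + (12)] = 16/16 = 1
  <chi_rho, chi_4> = (1/16)[1*(9)*conj(1) + 1*(5)*conj(1) + 2*(1 + sqrt(2))*conj(-1) + 2*(-1)*conj(1) + 2*(1 - sqrt(2))*conj(-1) + 4*(-1)*conj(-1) + 4*(-3)*conj(1)]
      = (1/16)[(9) + (5) + (-2*sqrt(2) - 2) + (-2) + (-2 + 2*sqrt(2)) + (4) + (-12)] = 0/16 = 0
  <chi_rho, chi_5> = (1/16)[1*(9)*conj(2) + 1*(5)*conj(-2) + 2*(1 + sqrt(2))*conj(sqrt(2)) + 2*(-1)*conj(0) + 2*(1 - sqrt(2))*conj(-sqrt(2)) + 4*(-1)*conj(0) + 4*(-3)*conj(0)]
      = (1/16)[(18) + (-10) + (2*sqrt(2) + 4) + (0) + (4 - 2*sqrt(2)) + (0) + (0)] = 16/16 = 1
  <chi_rho, chi_6> = (1/16)[1*(9)*conj(2) + 1*(5)*conj(2) + 2*(1 + sqrt(2))*conj(0) + 2*(-1)*conj(-2) + 2*(1 - sqrt(2))*conj(0) + 4*(-1)*conj(0) + 4*(-3)*conj(0)]
      = (1/16)[(18) + (10) + (0) + (4) + (0) + (0) + (0)] = 32/16 = 2
  <chi_rho, chi_7> = (1/16)[1*(9)*conj(2) + 1*(5)*conj(-2) + 2*(1 + sqrt(2))*conj(-sqrt(2)) + 2*(-1)*conj(0) + 2*(1 - sqrt(2))*conj(sqrt(2)) + 4*(-1)*conj(0) + 4*(-3)*conj(0)]
      = (1/16)[(18) + (-10) + (-4 - 2*sqrt(2)) + (0) + (-4 + 2*sqrt(2)) + (0) + (0)] = 0/16 = 0
Dimension check: dim(rho) = sum (mult * dim) = 0*1 + 2*1 + 1*1 + 0*1 + 1*2 + 2*2 + 0*2 = 9 = chi_rho(e) = 9.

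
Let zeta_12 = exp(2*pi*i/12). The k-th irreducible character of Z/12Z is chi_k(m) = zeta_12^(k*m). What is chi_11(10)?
chi_11(10) = zeta_12^110 = exp(I*pi/3)

Argument: chi_11(10) = zeta_12^(11*10) = zeta_12^110. Since zeta_12^12 = 1, this equals zeta_12^2 = exp(2*pi*i*2/12) = exp(I*pi/3).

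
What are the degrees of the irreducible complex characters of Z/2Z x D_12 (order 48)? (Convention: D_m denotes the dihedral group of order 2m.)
Dimensions: 1, 1, 1, 1, 1, 1, 1, 1, 2, 2, 2, 2, 2, 2, 2, 2, 2, 2

Justification: There are 18 irreducibles (= number of conjugacy classes). Their dimensions d_i satisfy sum d_i^2 = |G| = 48: 1 + 1 + 1 + 1 + 1 + 1 + 1 + 1 + 4 + 4 + 4 + 4 + 4 + 4 + 4 + 4 + 4 + 4 = 48. (For the product with Z/2Z: each of the 2 1-dim characters of Z/2Z tensors with each irrep of D_12, giving 2 copies of each D_12-dimension.)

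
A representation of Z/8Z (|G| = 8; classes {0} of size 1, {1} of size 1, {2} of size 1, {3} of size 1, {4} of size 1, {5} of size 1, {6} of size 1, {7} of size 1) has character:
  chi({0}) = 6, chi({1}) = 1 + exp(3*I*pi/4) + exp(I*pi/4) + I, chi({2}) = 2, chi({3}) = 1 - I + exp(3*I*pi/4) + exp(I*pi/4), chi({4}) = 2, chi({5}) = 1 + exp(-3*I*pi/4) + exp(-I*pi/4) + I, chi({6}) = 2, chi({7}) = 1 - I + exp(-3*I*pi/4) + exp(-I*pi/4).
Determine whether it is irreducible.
Not irreducible (reducible): <chi, chi> = 8 > 1.

Proof sketch: <chi, chi> = (1/|G|) sum_C |C| * |chi(C)|^2 = (1/8)[1*|6|^2 + 1*|1 + exp(3*I*pi/4) + exp(I*pi/4) + I|^2 + 1*|2|^2 + 1*|1 - I + exp(3*I*pi/4) + exp(I*pi/4)|^2 + 1*|2|^2 + 1*|1 + exp(-3*I*pi/4) + exp(-I*pi/4) + I|^2 + 1*|2|^2 + 1*|1 - I + exp(-3*I*pi/4) + exp(-I*pi/4)|^2]
  = (1/8)[(36) + (4 + 2*exp(-I*pi/4) + 2*exp(I*pi/4)) + (4) + (4 + 2*exp(-3*I*pi/4) + 2*exp(3*I*pi/4)) + (4) + (4 + 2*exp(-3*I*pi/4) + 2*exp(3*I*pi/4)) + (4) + (4 + 2*exp(-I*pi/4) + 2*exp(I*pi/4))] = 64/8 = 8.
(Exp terms are combined using exp(i*s)*conj(exp(i*t)) = exp(i*(s-t)), and sums of them are collapsed using the identity that for every m > 1 the m distinct m-th roots of unity sum to 0, e.g. 1 + exp(2*I*pi/3) + exp(-2*I*pi/3) = 0.)
A character is irreducible iff <chi, chi> = 1, so this representation is reducible.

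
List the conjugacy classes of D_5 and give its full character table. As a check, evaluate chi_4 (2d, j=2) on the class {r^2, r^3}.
Conjugacy classes: {e} of size 1, {r^1, r^4} of size 2, {r^2, r^3} of size 2, {s, sr, ..., sr^4} of size 5.
Character table:
  irrep \ class              {e} (size 1)  {r^1, r^4} (size 2)  {r^2, r^3} (size 2)  {s, sr, ..., sr^4} (size 5)
  chi_1 (triv)               1             1                    1                    1                          
  chi_2 (sign: r->1, s->-1)  1             1                    1                    -1                         
  chi_3 (2d, j=1)            2             -1/2 + sqrt(5)/2     -sqrt(5)/2 - 1/2     0                          
  chi_4 (2d, j=2)            2             -sqrt(5)/2 - 1/2     -1/2 + sqrt(5)/2     0                          

Spot check: chi_4 (2d, j=2) on {r^2, r^3} = -1/2 + sqrt(5)/2.

D_5 has order 2*5 = 10 with 4 conjugacy classes, hence 4 irreducibles. Sum of squared dims 1 + 1 + 4 + 4 = 10 = |G|. Linear characters come from the abelianisation; the 2-dimensional irreps have character r^k -> 2*cos(2*pi*j*k/5), reflections -> 0.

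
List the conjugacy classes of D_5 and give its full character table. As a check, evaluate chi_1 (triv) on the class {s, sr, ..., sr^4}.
Conjugacy classes: {e} of size 1, {r^1, r^4} of size 2, {r^2, r^3} of size 2, {s, sr, ..., sr^4} of size 5.
Character table:
  irrep \ class              {e} (size 1)  {r^1, r^4} (size 2)  {r^2, r^3} (size 2)  {s, sr, ..., sr^4} (size 5)
  chi_1 (triv)               1             1                    1                    1                          
  chi_2 (sign: r->1, s->-1)  1             1                    1                    -1                         
  chi_3 (2d, j=1)            2             -1/2 + sqrt(5)/2     -sqrt(5)/2 - 1/2     0                          
  chi_4 (2d, j=2)            2             -sqrt(5)/2 - 1/2     -1/2 + sqrt(5)/2     0                          

Spot check: chi_1 (triv) on {s, sr, ..., sr^4} = 1.

Derivation: D_5 has order 2*5 = 10 with 4 conjugacy classes, hence 4 irreducibles. Sum of squared dims 1 + 1 + 4 + 4 = 10 = |G|. Linear characters come from the abelianisation; the 2-dimensional irreps have character r^k -> 2*cos(2*pi*j*k/5), reflections -> 0.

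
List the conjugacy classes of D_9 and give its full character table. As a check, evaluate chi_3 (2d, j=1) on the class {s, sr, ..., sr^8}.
Conjugacy classes: {e} of size 1, {r^1, r^8} of size 2, {r^2, r^7} of size 2, {r^3, r^6} of size 2, {r^4, r^5} of size 2, {s, sr, ..., sr^8} of size 9.
Character table:
  irrep \ class              {e} (size 1)  {r^1, r^8} (size 2)  {r^2, r^7} (size 2)  {r^3, r^6} (size 2)  {r^4, r^5} (size 2)  {s, sr, ..., sr^8} (size 9)
  chi_1 (triv)               1             1                    1                    1                    1                    1                          
  chi_2 (sign: r->1, s->-1)  1             1                    1                    1                    1                    -1                         
  chi_3 (2d, j=1)            2             2*cos(2*pi/9)        2*cos(4*pi/9)        -1                   -2*cos(pi/9)         0                          
  chi_4 (2d, j=2)            2             2*cos(4*pi/9)        -2*cos(pi/9)         -1                   2*cos(2*pi/9)        0                          
  chi_5 (2d, j=3)            2             -1                   -1                   2                    -1                   0                          
  chi_6 (2d, j=4)            2             -2*cos(pi/9)         2*cos(2*pi/9)        -1                   2*cos(4*pi/9)        0                          

Spot check: chi_3 (2d, j=1) on {s, sr, ..., sr^8} = 0.

Proof sketch: D_9 has order 2*9 = 18 with 6 conjugacy classes, hence 6 irreducibles. Sum of squared dims 1 + 1 + 4 + 4 + 4 + 4 = 18 = |G|. Linear characters come from the abelianisation; the 2-dimensional irreps have character r^k -> 2*cos(2*pi*j*k/9), reflections -> 0.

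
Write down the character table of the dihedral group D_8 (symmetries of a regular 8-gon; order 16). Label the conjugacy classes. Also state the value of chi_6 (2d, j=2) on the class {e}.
Conjugacy classes: {e} of size 1, {r^4} of size 1, {r^1, r^7} of size 2, {r^2, r^6} of size 2, {r^3, r^5} of size 2, {s, sr^2, ...} of size 4, {sr, sr^3, ...} of size 4.
Character table:
  irrep \ class              {e} (size 1)  {r^4} (size 1)  {r^1, r^7} (size 2)  {r^2, r^6} (size 2)  {r^3, r^5} (size 2)  {s, sr^2, ...} (size 4)  {sr, sr^3, ...} (size 4)
  chi_1 (triv)               1             1               1                    1                    1                    1                        1                       
  chi_2 (sign: r->1, s->-1)  1             1               1                    1                    1                    -1                       -1                      
  chi_3 (r->-1, s->1)        1             1               -1                   1                    -1                   1                        -1                      
  chi_4 (r->-1, s->-1)       1             1               -1                   1                    -1                   -1                       1                       
  chi_5 (2d, j=1)            2             -2              sqrt(2)              0                    -sqrt(2)             0                        0                       
  chi_6 (2d, j=2)            2             2               0                    -2                   0                    0                        0                       
  chi_7 (2d, j=3)            2             -2              -sqrt(2)             0                    sqrt(2)              0                        0                       

Spot check: chi_6 (2d, j=2) on {e} = 2.

Justification: D_8 has order 2*8 = 16 with 7 conjugacy classes, hence 7 irreducibles. Sum of squared dims 1 + 1 + 1 + 1 + 4 + 4 + 4 = 16 = |G|. Linear characters come from the abelianisation; the 2-dimensional irreps have character r^k -> 2*cos(2*pi*j*k/8), reflections -> 0.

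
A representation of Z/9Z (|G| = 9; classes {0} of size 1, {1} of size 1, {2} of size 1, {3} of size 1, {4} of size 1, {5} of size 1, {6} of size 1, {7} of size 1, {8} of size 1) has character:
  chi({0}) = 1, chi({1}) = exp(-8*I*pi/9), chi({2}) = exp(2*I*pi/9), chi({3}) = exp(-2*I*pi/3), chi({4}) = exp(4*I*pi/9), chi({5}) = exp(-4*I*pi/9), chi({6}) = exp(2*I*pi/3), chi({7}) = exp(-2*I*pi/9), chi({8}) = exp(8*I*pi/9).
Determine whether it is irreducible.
Irreducible: <chi, chi> = 1.

Proof sketch: <chi, chi> = (1/|G|) sum_C |C| * |chi(C)|^2 = (1/9)[1*|1|^2 + 1*|exp(-8*I*pi/9)|^2 + 1*|exp(2*I*pi/9)|^2 + 1*|exp(-2*I*pi/3)|^2 + 1*|exp(4*I*pi/9)|^2 + 1*|exp(-4*I*pi/9)|^2 + 1*|exp(2*I*pi/3)|^2 + 1*|exp(-2*I*pi/9)|^2 + 1*|exp(8*I*pi/9)|^2]
  = (1/9)[(1) + (1) + (1) + (1) + (1) + (1) + (1) + (1) + (1)] = 9/9 = 1.
(Exp terms are combined using exp(i*s)*conj(exp(i*t)) = exp(i*(s-t)), and sums of them are collapsed using the identity that for every m > 1 the m distinct m-th roots of unity sum to 0, e.g. 1 + exp(2*I*pi/3) + exp(-2*I*pi/3) = 0.)
A character is irreducible iff <chi, chi> = 1, so this representation is irreducible.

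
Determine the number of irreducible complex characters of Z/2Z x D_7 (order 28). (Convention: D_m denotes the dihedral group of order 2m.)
10

Explanation: The number of irreducible complex representations of a finite group equals its number of conjugacy classes. For a direct product, #classes(G x H) = #classes(G) * #classes(H). Z/2Z has 2 classes (abelian), D_7 has 5 classes, so 2 * 5 = 10, so Z/2Z x D_7 (order 28) has exactly 10 irreducible complex representations.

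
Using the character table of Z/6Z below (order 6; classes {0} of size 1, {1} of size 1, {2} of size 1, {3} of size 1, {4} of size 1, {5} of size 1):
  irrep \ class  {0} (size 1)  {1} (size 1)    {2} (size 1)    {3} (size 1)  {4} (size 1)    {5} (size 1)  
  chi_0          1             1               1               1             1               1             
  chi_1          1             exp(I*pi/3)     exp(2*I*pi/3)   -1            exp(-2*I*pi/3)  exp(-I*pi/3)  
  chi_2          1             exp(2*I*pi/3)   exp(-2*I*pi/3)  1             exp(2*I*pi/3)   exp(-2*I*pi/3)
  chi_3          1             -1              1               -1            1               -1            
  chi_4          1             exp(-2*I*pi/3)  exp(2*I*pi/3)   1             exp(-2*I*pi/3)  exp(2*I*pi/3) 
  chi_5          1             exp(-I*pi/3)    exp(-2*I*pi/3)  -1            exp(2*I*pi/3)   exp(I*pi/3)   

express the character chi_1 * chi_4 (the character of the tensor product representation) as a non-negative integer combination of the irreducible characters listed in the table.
chi_1 tensor chi_4 = chi_5 (all other irreducibles have multiplicity 0).

Derivation: The character of a tensor product is the pointwise product (chi_1 * chi_4)(C) = chi_1(C) * chi_4(C):
  {0}: (1)*(1), {1}: (exp(I*pi/3))*(exp(-2*I*pi/3)), {2}: (exp(2*I*pi/3))*(exp(2*I*pi/3)), {3}: (-1)*(1), {4}: (exp(-2*I*pi/3))*(exp(-2*I*pi/3)), {5}: (exp(-I*pi/3))*(exp(2*I*pi/3))
so (chi_1 * chi_4) takes values
  {0} -> 1, {1} -> exp(-I*pi/3), {2} -> exp(-2*I*pi/3), {3} -> -1, {4} -> exp(2*I*pi/3), {5} -> exp(I*pi/3).
Now take the inner product of this character with each irreducible chi from the table, <chi_1*chi_4, chi> = (1/6) sum_C |C| (chi_1*chi_4)(C) conj(chi(C)):
  <chi_1*chi_4, chi_0> = (1/6)[1*(1)*conj(1) + 1*(exp(-I*pi/3))*conj(1) + 1*(exp(-2*I*pi/3))*conj(1) + 1*(-1)*conj(1) + 1*(exp(2*I*pi/3))*conj(1) + 1*(exp(I*pi/3))*conj(1)]
      = (1/6)[(1) + (exp(-I*pi/3)) + (exp(-2*I*pi/3)) + (-1) + (exp(2*I*pi/3)) + (exp(I*pi/3))] = 0/6 = 0
  <chi_1*chi_4, chi_1> = (1/6)[1*(1)*conj(1) + 1*(exp(-I*pi/3))*conj(exp(I*pi/3)) + 1*(exp(-2*I*pi/3))*conj(exp(2*I*pi/3)) + 1*(-1)*conj(-1) + 1*(exp(2*I*pi/3))*conj(exp(-2*I*pi/3)) + 1*(exp(I*pi/3))*conj(exp(-I*pi/3))]
      = (1/6)[(1) + (exp(-2*I*pi/3)) + (exp(2*I*pi/3)) + (1) + (exp(-2*I*pi/3)) + (exp(2*I*pi/3))] = 0/6 = 0
  <chi_1*chi_4, chi_2> = (1/6)[1*(1)*conj(1) + 1*(exp(-I*pi/3))*conj(exp(2*I*pi/3)) + 1*(exp(-2*I*pi/3))*conj(exp(-2*I*pi/3)) + 1*(-1)*conj(1) + 1*(exp(2*I*pi/3))*conj(exp(2*I*pi/3)) + 1*(exp(I*pi/3))*conj(exp(-2*I*pi/3))]
      = (1/6)[(1) + (-1) + (1) + (-1) + (1) + (-1)] = 0/6 = 0
  <chi_1*chi_4, chi_3> = (1/6)[1*(1)*conj(1) + 1*(exp(-I*pi/3))*conj(-1) + 1*(exp(-2*I*pi/3))*conj(1) + 1*(-1)*conj(-1) + 1*(exp(2*I*pi/3))*conj(1) + 1*(exp(I*pi/3))*conj(-1)]
      = (1/6)[(1) + (-exp(-I*pi/3)) + (exp(-2*I*pi/3)) + (1) + (exp(2*I*pi/3)) + (-exp(I*pi/3))] = 0/6 = 0
  <chi_1*chi_4, chi_4> = (1/6)[1*(1)*conj(1) + 1*(exp(-I*pi/3))*conj(exp(-2*I*pi/3)) + 1*(exp(-2*I*pi/3))*conj(exp(2*I*pi/3)) + 1*(-1)*conj(1) + 1*(exp(2*I*pi/3))*conj(exp(-2*I*pi/3)) + 1*(exp(I*pi/3))*conj(exp(2*I*pi/3))]
      = (1/6)[(1) + (exp(I*pi/3)) + (exp(2*I*pi/3)) + (-1) + (exp(-2*I*pi/3)) + (exp(-I*pi/3))] = 0/6 = 0
  <chi_1*chi_4, chi_5> = (1/6)[1*(1)*conj(1) + 1*(exp(-I*pi/3))*conj(exp(-I*pi/3)) + 1*(exp(-2*I*pi/3))*conj(exp(-2*I*pi/3)) + 1*(-1)*conj(-1) + 1*(exp(2*I*pi/3))*conj(exp(2*I*pi/3)) + 1*(exp(I*pi/3))*conj(exp(I*pi/3))]
      = (1/6)[(1) + (1) + (1) + (1) + (1) + (1)] = 6/6 = 1
(Exp terms are combined using exp(i*s)*conj(exp(i*t)) = exp(i*(s-t)), and sums of them are collapsed using the identity that for every m > 1 the m distinct m-th roots of unity sum to 0, e.g. 1 + exp(2*I*pi/3) + exp(-2*I*pi/3) = 0.)
Hence the multiplicities are chi_5: 1. Dimension check: dim(chi_1)*dim(chi_4) = 1*1 = 1 and sum (mult * dim) = 1*1 = 1.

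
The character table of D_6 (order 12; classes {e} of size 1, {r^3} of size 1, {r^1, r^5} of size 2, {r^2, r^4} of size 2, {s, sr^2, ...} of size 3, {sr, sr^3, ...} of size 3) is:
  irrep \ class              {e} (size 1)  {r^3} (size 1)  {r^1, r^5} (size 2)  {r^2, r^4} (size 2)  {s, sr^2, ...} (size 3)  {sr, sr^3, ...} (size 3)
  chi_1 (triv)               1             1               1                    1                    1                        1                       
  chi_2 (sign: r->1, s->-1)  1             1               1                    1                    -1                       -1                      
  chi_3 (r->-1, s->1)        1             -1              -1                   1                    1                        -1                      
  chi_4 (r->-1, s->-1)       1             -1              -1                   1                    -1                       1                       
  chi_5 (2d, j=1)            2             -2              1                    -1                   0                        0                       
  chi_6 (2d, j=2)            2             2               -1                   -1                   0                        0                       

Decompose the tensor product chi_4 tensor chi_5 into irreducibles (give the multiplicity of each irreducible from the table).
chi_4 tensor chi_5 = chi_6 (all other irreducibles have multiplicity 0).

Details: The character of a tensor product is the pointwise product (chi_4 * chi_5)(C) = chi_4(C) * chi_5(C):
  {e}: (1)*(2), {r^3}: (-1)*(-2), {r^1, r^5}: (-1)*(1), {r^2, r^4}: (1)*(-1), {s, sr^2, ...}: (-1)*(0), {sr, sr^3, ...}: (1)*(0)
so (chi_4 * chi_5) takes values
  {e} -> 2, {r^3} -> 2, {r^1, r^5} -> -1, {r^2, r^4} -> -1, {s, sr^2, ...} -> 0, {sr, sr^3, ...} -> 0.
Now take the inner product of this character with each irreducible chi from the table, <chi_4*chi_5, chi> = (1/12) sum_C |C| (chi_4*chi_5)(C) conj(chi(C)):
  <chi_4*chi_5, chi_1> = (1/12)[1*(2)*conj(1) + 1*(2)*conj(1) + 2*(-1)*conj(1) + 2*(-1)*conj(1) + 3*(0)*conj(1) + 3*(0)*conj(1)]
      = (1/12)[(2) + (2) + (-2) + (-2) + (0) + (0)] = 0/12 = 0
  <chi_4*chi_5, chi_2> = (1/12)[1*(2)*conj(1) + 1*(2)*conj(1) + 2*(-1)*conj(1) + 2*(-1)*conj(1) + 3*(0)*conj(-1) + 3*(0)*conj(-1)]
      = (1/12)[(2) + (2) + (-2) + (-2) + (0) + (0)] = 0/12 = 0
  <chi_4*chi_5, chi_3> = (1/12)[1*(2)*conj(1) + 1*(2)*conj(-1) + 2*(-1)*conj(-1) + 2*(-1)*conj(1) + 3*(0)*conj(1) + 3*(0)*conj(-1)]
      = (1/12)[(2) + (-2) + (2) + (-2) + (0) + (0)] = 0/12 = 0
  <chi_4*chi_5, chi_4> = (1/12)[1*(2)*conj(1) + 1*(2)*conj(-1) + 2*(-1)*conj(-1) + 2*(-1)*conj(1) + 3*(0)*conj(-1) + 3*(0)*conj(1)]
      = (1/12)[(2) + (-2) + (2) + (-2) + (0) + (0)] = 0/12 = 0
  <chi_4*chi_5, chi_5> = (1/12)[1*(2)*conj(2) + 1*(2)*conj(-2) + 2*(-1)*conj(1) + 2*(-1)*conj(-1) + 3*(0)*conj(0) + 3*(0)*conj(0)]
      = (1/12)[(4) + (-4) + (-2) + (2) + (0) + (0)] = 0/12 = 0
  <chi_4*chi_5, chi_6> = (1/12)[1*(2)*conj(2) + 1*(2)*conj(2) + 2*(-1)*conj(-1) + 2*(-1)*conj(-1) + 3*(0)*conj(0) + 3*(0)*conj(0)]
      = (1/12)[(4) + (4) + (2) + (2) + (0) + (0)] = 12/12 = 1
Hence the multiplicities are chi_6: 1. Dimension check: dim(chi_4)*dim(chi_5) = 1*2 = 2 and sum (mult * dim) = 1*2 = 2.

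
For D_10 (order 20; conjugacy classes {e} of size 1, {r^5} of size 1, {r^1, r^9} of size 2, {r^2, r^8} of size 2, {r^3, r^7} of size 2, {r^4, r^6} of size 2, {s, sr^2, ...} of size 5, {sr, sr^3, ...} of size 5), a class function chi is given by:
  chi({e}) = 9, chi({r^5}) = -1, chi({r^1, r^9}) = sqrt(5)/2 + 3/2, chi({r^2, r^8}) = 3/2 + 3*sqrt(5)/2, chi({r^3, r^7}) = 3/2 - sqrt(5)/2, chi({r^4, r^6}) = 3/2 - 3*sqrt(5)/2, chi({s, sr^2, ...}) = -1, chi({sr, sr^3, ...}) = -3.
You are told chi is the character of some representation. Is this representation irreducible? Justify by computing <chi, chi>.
Not irreducible (reducible): <chi, chi> = 10 > 1.

Working: <chi, chi> = (1/|G|) sum_C |C| * |chi(C)|^2 = (1/20)[1*|9|^2 + 1*|-1|^2 + 2*|sqrt(5)/2 + 3/2|^2 + 2*|3/2 + 3*sqrt(5)/2|^2 + 2*|3/2 - sqrt(5)/2|^2 + 2*|3/2 - 3*sqrt(5)/2|^2 + 5*|-1|^2 + 5*|-3|^2]
  = (1/20)[(81) + (1) + (3*sqrt(5) + 7) + (9*sqrt(5) + 27) + (7 - 3*sqrt(5)) + (27 - 9*sqrt(5)) + (5) + (45)] = 200/20 = 10.
A character is irreducible iff <chi, chi> = 1, so this representation is reducible.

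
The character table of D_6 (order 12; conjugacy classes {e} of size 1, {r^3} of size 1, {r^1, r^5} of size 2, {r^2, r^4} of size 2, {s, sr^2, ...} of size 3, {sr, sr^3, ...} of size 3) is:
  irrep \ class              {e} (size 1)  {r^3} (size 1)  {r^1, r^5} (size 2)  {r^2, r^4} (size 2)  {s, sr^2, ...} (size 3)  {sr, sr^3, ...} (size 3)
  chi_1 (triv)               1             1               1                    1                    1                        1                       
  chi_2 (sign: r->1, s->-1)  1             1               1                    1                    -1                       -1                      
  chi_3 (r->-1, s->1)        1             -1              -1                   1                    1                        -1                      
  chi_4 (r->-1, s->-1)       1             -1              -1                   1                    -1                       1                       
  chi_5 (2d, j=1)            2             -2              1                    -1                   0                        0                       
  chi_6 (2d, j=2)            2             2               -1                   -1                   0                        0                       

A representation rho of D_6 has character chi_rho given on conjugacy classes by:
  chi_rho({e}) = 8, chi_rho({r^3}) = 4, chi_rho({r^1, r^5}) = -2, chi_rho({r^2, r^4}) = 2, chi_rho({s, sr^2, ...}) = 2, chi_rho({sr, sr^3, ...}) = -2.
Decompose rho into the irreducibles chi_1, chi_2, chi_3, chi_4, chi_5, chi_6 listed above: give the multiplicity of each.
Multiplicities: chi_1: 1, chi_2: 1, chi_3: 2, chi_4: 0, chi_5: 0, chi_6: 2.

Why: Use <chi_rho, chi> = (1/|G|) sum_C |C| * chi_rho(C) * conj(chi(C)) with |G| = 12 for each irreducible chi in the table:
  <chi_rho, chi_1> = (1/12)[1*(8)*conj(1) + 1*(4)*conj(1) + 2*(-2)*conj(1) + 2*(2)*conj(1) + 3*(2)*conj(1) + 3*(-2)*conj(1)]
      = (1/12)[(8) + (4) + (-4) + (4) + (6) + (-6)] = 12/12 = 1
  <chi_rho, chi_2> = (1/12)[1*(8)*conj(1) + 1*(4)*conj(1) + 2*(-2)*conj(1) + 2*(2)*conj(1) + 3*(2)*conj(-1) + 3*(-2)*conj(-1)]
      = (1/12)[(8) + (4) + (-4) + (4) + (-6) + (6)] = 12/12 = 1
  <chi_rho, chi_3> = (1/12)[1*(8)*conj(1) + 1*(4)*conj(-1) + 2*(-2)*conj(-1) + 2*(2)*conj(1) + 3*(2)*conj(1) + 3*(-2)*conj(-1)]
      = (1/12)[(8) + (-4) + (4) + (4) + (6) + (6)] = 24/12 = 2
  <chi_rho, chi_4> = (1/12)[1*(8)*conj(1) + 1*(4)*conj(-1) + 2*(-2)*conj(-1) + 2*(2)*conj(1) + 3*(2)*conj(-1) + 3*(-2)*conj(1)]
      = (1/12)[(8) + (-4) + (4) + (4) + (-6) + (-6)] = 0/12 = 0
  <chi_rho, chi_5> = (1/12)[1*(8)*conj(2) + 1*(4)*conj(-2) + 2*(-2)*conj(1) + 2*(2)*conj(-1) + 3*(2)*conj(0) + 3*(-2)*conj(0)]
      = (1/12)[(16) + (-8) + (-4) + (-4) + (0) + (0)] = 0/12 = 0
  <chi_rho, chi_6> = (1/12)[1*(8)*conj(2) + 1*(4)*conj(2) + 2*(-2)*conj(-1) + 2*(2)*conj(-1) + 3*(2)*conj(0) + 3*(-2)*conj(0)]
      = (1/12)[(16) + (8) + (4) + (-4) + (0) + (0)] = 24/12 = 2
Dimension check: dim(rho) = sum (mult * dim) = 1*1 + 1*1 + 2*1 + 0*1 + 0*2 + 2*2 = 8 = chi_rho(e) = 8.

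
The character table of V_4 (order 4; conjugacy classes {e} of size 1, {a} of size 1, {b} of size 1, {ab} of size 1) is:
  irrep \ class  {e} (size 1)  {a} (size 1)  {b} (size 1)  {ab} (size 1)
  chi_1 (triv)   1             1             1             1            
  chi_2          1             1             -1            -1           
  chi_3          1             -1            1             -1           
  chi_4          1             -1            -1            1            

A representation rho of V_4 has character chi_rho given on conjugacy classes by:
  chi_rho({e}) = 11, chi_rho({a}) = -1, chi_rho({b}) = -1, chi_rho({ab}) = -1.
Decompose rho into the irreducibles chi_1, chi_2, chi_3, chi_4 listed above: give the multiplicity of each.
Multiplicities: chi_1: 2, chi_2: 3, chi_3: 3, chi_4: 3.

Proof sketch: Use <chi_rho, chi> = (1/|G|) sum_C |C| * chi_rho(C) * conj(chi(C)) with |G| = 4 for each irreducible chi in the table:
  <chi_rho, chi_1> = (1/4)[1*(11)*conj(1) + 1*(-1)*conj(1) + 1*(-1)*conj(1) + 1*(-1)*conj(1)]
      = (1/4)[(11) + (-1) + (-1) + (-1)] = 8/4 = 2
  <chi_rho, chi_2> = (1/4)[1*(11)*conj(1) + 1*(-1)*conj(1) + 1*(-1)*conj(-1) + 1*(-1)*conj(-1)]
      = (1/4)[(11) + (-1) + (1) + (1)] = 12/4 = 3
  <chi_rho, chi_3> = (1/4)[1*(11)*conj(1) + 1*(-1)*conj(-1) + 1*(-1)*conj(1) + 1*(-1)*conj(-1)]
      = (1/4)[(11) + (1) + (-1) + (1)] = 12/4 = 3
  <chi_rho, chi_4> = (1/4)[1*(11)*conj(1) + 1*(-1)*conj(-1) + 1*(-1)*conj(-1) + 1*(-1)*conj(1)]
      = (1/4)[(11) + (1) + (1) + (-1)] = 12/4 = 3
Dimension check: dim(rho) = sum (mult * dim) = 2*1 + 3*1 + 3*1 + 3*1 = 11 = chi_rho(e) = 11.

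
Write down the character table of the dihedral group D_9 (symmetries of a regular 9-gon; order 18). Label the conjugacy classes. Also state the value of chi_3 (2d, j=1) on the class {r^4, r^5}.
Conjugacy classes: {e} of size 1, {r^1, r^8} of size 2, {r^2, r^7} of size 2, {r^3, r^6} of size 2, {r^4, r^5} of size 2, {s, sr, ..., sr^8} of size 9.
Character table:
  irrep \ class              {e} (size 1)  {r^1, r^8} (size 2)  {r^2, r^7} (size 2)  {r^3, r^6} (size 2)  {r^4, r^5} (size 2)  {s, sr, ..., sr^8} (size 9)
  chi_1 (triv)               1             1                    1                    1                    1                    1                          
  chi_2 (sign: r->1, s->-1)  1             1                    1                    1                    1                    -1                         
  chi_3 (2d, j=1)            2             2*cos(2*pi/9)        2*cos(4*pi/9)        -1                   -2*cos(pi/9)         0                          
  chi_4 (2d, j=2)            2             2*cos(4*pi/9)        -2*cos(pi/9)         -1                   2*cos(2*pi/9)        0                          
  chi_5 (2d, j=3)            2             -1                   -1                   2                    -1                   0                          
  chi_6 (2d, j=4)            2             -2*cos(pi/9)         2*cos(2*pi/9)        -1                   2*cos(4*pi/9)        0                          

Spot check: chi_3 (2d, j=1) on {r^4, r^5} = -2*cos(pi/9).

D_9 has order 2*9 = 18 with 6 conjugacy classes, hence 6 irreducibles. Sum of squared dims 1 + 1 + 4 + 4 + 4 + 4 = 18 = |G|. Linear characters come from the abelianisation; the 2-dimensional irreps have character r^k -> 2*cos(2*pi*j*k/9), reflections -> 0.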